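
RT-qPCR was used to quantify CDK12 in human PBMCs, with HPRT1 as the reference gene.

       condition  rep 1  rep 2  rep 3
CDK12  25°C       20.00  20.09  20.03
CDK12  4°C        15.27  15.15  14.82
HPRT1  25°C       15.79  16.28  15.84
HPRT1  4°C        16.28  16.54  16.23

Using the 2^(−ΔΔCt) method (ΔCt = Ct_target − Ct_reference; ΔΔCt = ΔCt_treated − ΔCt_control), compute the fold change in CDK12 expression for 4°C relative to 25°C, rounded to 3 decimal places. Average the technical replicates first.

40.504

Mean Ct: CDK12 25°C 20.040; CDK12 4°C 15.080; HPRT1 25°C 15.970; HPRT1 4°C 16.350
ΔCt(25°C) = 20.040 − 15.970 = 4.070
ΔCt(4°C) = 15.080 − 16.350 = -1.270
ΔΔCt = -1.270 − 4.070 = -5.340
Fold change = 2^(−(-5.340)) = 2^5.340 = 40.5042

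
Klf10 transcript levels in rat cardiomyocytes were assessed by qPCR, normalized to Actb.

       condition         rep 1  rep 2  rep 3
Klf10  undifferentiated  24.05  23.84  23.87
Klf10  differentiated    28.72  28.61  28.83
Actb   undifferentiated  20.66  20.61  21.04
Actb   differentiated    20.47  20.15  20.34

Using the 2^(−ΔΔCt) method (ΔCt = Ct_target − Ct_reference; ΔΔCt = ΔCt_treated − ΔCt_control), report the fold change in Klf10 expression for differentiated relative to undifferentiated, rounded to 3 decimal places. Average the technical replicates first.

0.026

Mean Ct: Klf10 undifferentiated 23.920; Klf10 differentiated 28.720; Actb undifferentiated 20.770; Actb differentiated 20.320
ΔCt(undifferentiated) = 23.920 − 20.770 = 3.150
ΔCt(differentiated) = 28.720 − 20.320 = 8.400
ΔΔCt = 8.400 − 3.150 = 5.250
Fold change = 2^(−5.250) = 0.0263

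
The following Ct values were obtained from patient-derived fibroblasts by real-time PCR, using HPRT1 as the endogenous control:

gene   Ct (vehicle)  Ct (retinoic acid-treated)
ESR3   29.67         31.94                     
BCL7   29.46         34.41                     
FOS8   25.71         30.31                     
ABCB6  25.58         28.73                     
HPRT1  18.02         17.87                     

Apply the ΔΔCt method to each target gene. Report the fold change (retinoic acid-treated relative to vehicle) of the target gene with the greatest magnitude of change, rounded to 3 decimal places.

0.029

ESR3: ΔΔCt = (31.94−17.87) − (29.67−18.02) = 14.07 − 11.65 = 2.42; fold change = 2^-2.42 = 0.187
BCL7: ΔΔCt = (34.41−17.87) − (29.46−18.02) = 16.54 − 11.44 = 5.10; fold change = 2^-5.10 = 0.029
FOS8: ΔΔCt = (30.31−17.87) − (25.71−18.02) = 12.44 − 7.69 = 4.75; fold change = 2^-4.75 = 0.037
ABCB6: ΔΔCt = (28.73−17.87) − (25.58−18.02) = 10.86 − 7.56 = 3.30; fold change = 2^-3.30 = 0.102
BCL7 has the largest |ΔΔCt| = 5.10.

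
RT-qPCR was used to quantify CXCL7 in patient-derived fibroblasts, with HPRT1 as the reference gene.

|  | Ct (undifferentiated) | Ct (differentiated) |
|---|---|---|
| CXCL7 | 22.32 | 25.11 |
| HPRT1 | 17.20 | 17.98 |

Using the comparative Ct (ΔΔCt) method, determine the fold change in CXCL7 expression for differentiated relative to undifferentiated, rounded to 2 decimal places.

ΔCt(undifferentiated) = 22.320 − 17.200 = 5.120
ΔCt(differentiated) = 25.110 − 17.980 = 7.130
ΔΔCt = 7.130 − 5.120 = 2.010
Fold change = 2^(−2.010) = 0.248

0.25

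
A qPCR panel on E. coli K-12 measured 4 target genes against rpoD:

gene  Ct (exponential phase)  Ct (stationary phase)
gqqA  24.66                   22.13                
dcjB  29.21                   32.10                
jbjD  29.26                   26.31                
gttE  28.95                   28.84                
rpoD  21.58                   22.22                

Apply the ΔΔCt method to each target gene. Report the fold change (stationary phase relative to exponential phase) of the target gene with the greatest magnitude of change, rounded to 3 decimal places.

gqqA: ΔΔCt = (22.13−22.22) − (24.66−21.58) = -0.09 − 3.08 = -3.17; fold change = 2^3.17 = 9.000
dcjB: ΔΔCt = (32.10−22.22) − (29.21−21.58) = 9.88 − 7.63 = 2.25; fold change = 2^-2.25 = 0.210
jbjD: ΔΔCt = (26.31−22.22) − (29.26−21.58) = 4.09 − 7.68 = -3.59; fold change = 2^3.59 = 12.042
gttE: ΔΔCt = (28.84−22.22) − (28.95−21.58) = 6.62 − 7.37 = -0.75; fold change = 2^0.75 = 1.682
jbjD has the largest |ΔΔCt| = 3.59.

12.042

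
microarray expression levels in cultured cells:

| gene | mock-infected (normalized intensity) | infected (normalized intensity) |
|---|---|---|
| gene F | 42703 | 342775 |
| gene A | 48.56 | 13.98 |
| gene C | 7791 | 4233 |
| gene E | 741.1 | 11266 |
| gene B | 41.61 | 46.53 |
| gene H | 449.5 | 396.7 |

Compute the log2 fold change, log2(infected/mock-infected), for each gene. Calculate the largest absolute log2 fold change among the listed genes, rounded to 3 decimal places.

log2(342775/42703) = 3.005  (gene F)
log2(13.98/48.56) = -1.796  (gene A)
log2(4233/7791) = -0.880  (gene C)
log2(11266/741.1) = 3.926  (gene E)
log2(46.53/41.61) = 0.161  (gene B)
log2(396.7/449.5) = -0.180  (gene H)
The largest magnitude belongs to gene E.

3.926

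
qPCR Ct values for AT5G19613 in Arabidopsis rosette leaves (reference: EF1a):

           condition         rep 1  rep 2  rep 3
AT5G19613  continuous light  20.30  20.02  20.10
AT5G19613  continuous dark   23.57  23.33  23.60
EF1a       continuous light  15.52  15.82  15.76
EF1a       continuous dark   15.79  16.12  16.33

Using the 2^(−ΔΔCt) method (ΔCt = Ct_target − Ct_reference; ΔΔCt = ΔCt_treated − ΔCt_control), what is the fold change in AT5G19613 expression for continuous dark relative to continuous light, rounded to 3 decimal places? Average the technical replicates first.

Mean Ct: AT5G19613 continuous light 20.140; AT5G19613 continuous dark 23.500; EF1a continuous light 15.700; EF1a continuous dark 16.080
ΔCt(continuous light) = 20.140 − 15.700 = 4.440
ΔCt(continuous dark) = 23.500 − 16.080 = 7.420
ΔΔCt = 7.420 − 4.440 = 2.980
Fold change = 2^(−2.980) = 0.1267

0.127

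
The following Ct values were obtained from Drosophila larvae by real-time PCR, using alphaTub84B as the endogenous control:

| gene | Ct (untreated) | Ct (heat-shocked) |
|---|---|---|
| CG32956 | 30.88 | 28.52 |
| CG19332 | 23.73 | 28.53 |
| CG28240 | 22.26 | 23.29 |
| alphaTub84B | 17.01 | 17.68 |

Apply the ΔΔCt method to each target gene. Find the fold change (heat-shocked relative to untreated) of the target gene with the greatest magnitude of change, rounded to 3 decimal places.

0.057

CG32956: ΔΔCt = (28.52−17.68) − (30.88−17.01) = 10.84 − 13.87 = -3.03; fold change = 2^3.03 = 8.168
CG19332: ΔΔCt = (28.53−17.68) − (23.73−17.01) = 10.85 − 6.72 = 4.13; fold change = 2^-4.13 = 0.057
CG28240: ΔΔCt = (23.29−17.68) − (22.26−17.01) = 5.61 − 5.25 = 0.36; fold change = 2^-0.36 = 0.779
CG19332 has the largest |ΔΔCt| = 4.13.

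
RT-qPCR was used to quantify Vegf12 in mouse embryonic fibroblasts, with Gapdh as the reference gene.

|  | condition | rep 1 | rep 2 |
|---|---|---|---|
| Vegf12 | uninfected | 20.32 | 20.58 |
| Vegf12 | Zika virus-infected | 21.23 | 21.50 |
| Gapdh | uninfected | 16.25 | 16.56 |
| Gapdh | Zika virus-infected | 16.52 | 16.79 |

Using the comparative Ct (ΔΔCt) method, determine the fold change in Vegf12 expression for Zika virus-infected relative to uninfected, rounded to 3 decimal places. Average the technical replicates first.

Mean Ct: Vegf12 uninfected 20.450; Vegf12 Zika virus-infected 21.365; Gapdh uninfected 16.405; Gapdh Zika virus-infected 16.655
ΔCt(uninfected) = 20.450 − 16.405 = 4.045
ΔCt(Zika virus-infected) = 21.365 − 16.655 = 4.710
ΔΔCt = 4.710 − 4.045 = 0.665
Fold change = 2^(−0.665) = 0.6307

0.631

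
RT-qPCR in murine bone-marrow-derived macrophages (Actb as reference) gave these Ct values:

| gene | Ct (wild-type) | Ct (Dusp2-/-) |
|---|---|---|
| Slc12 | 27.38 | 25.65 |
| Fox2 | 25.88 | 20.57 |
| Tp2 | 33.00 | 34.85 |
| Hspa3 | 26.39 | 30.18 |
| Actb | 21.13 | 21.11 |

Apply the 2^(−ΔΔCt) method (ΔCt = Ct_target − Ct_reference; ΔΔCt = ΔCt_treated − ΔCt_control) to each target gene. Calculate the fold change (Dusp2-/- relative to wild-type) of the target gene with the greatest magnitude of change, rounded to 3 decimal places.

39.124

Slc12: ΔΔCt = (25.65−21.11) − (27.38−21.13) = 4.54 − 6.25 = -1.71; fold change = 2^1.71 = 3.272
Fox2: ΔΔCt = (20.57−21.11) − (25.88−21.13) = -0.54 − 4.75 = -5.29; fold change = 2^5.29 = 39.124
Tp2: ΔΔCt = (34.85−21.11) − (33.00−21.13) = 13.74 − 11.87 = 1.87; fold change = 2^-1.87 = 0.274
Hspa3: ΔΔCt = (30.18−21.11) − (26.39−21.13) = 9.07 − 5.26 = 3.81; fold change = 2^-3.81 = 0.071
Fox2 has the largest |ΔΔCt| = 5.29.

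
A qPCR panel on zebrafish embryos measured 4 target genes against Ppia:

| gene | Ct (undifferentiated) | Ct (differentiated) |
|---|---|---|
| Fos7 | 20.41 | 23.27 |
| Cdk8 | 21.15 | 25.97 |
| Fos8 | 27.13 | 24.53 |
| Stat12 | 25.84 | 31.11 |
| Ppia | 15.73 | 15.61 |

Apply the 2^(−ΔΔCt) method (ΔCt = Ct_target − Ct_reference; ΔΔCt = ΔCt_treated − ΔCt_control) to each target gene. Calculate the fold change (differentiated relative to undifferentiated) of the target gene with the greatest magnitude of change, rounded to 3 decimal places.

Fos7: ΔΔCt = (23.27−15.61) − (20.41−15.73) = 7.66 − 4.68 = 2.98; fold change = 2^-2.98 = 0.127
Cdk8: ΔΔCt = (25.97−15.61) − (21.15−15.73) = 10.36 − 5.42 = 4.94; fold change = 2^-4.94 = 0.033
Fos8: ΔΔCt = (24.53−15.61) − (27.13−15.73) = 8.92 − 11.40 = -2.48; fold change = 2^2.48 = 5.579
Stat12: ΔΔCt = (31.11−15.61) − (25.84−15.73) = 15.50 − 10.11 = 5.39; fold change = 2^-5.39 = 0.024
Stat12 has the largest |ΔΔCt| = 5.39.

0.024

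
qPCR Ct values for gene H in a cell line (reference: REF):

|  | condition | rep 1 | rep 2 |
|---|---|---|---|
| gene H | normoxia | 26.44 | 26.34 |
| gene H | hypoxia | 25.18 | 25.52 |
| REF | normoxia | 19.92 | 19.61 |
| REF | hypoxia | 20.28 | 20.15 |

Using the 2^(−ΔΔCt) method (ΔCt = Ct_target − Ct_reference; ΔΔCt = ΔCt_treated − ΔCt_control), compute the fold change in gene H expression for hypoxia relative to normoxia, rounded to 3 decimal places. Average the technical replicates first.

2.809

Mean Ct: gene H normoxia 26.390; gene H hypoxia 25.350; REF normoxia 19.765; REF hypoxia 20.215
ΔCt(normoxia) = 26.390 − 19.765 = 6.625
ΔCt(hypoxia) = 25.350 − 20.215 = 5.135
ΔΔCt = 5.135 − 6.625 = -1.490
Fold change = 2^(−(-1.490)) = 2^1.490 = 2.8089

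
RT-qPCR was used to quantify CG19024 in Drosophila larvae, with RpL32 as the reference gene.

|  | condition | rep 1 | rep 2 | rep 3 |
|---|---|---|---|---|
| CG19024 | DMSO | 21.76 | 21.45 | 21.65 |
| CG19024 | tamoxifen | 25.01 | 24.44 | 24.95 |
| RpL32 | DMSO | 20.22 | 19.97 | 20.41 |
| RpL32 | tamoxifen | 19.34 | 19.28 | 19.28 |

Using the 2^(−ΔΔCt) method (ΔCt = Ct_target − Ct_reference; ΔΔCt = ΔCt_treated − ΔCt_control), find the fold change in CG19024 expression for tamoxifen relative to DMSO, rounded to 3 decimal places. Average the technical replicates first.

Mean Ct: CG19024 DMSO 21.620; CG19024 tamoxifen 24.800; RpL32 DMSO 20.200; RpL32 tamoxifen 19.300
ΔCt(DMSO) = 21.620 − 20.200 = 1.420
ΔCt(tamoxifen) = 24.800 − 19.300 = 5.500
ΔΔCt = 5.500 − 1.420 = 4.080
Fold change = 2^(−4.080) = 0.0591

0.059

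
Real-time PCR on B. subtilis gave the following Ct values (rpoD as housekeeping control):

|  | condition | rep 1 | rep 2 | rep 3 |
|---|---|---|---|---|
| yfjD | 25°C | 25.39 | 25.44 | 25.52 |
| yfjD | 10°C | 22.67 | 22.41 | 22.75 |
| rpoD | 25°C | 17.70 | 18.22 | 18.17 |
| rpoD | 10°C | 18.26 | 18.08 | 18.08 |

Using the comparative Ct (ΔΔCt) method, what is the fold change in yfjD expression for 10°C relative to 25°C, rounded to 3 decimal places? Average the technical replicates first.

Mean Ct: yfjD 25°C 25.450; yfjD 10°C 22.610; rpoD 25°C 18.030; rpoD 10°C 18.140
ΔCt(25°C) = 25.450 − 18.030 = 7.420
ΔCt(10°C) = 22.610 − 18.140 = 4.470
ΔΔCt = 4.470 − 7.420 = -2.950
Fold change = 2^(−(-2.950)) = 2^2.950 = 7.7275

7.727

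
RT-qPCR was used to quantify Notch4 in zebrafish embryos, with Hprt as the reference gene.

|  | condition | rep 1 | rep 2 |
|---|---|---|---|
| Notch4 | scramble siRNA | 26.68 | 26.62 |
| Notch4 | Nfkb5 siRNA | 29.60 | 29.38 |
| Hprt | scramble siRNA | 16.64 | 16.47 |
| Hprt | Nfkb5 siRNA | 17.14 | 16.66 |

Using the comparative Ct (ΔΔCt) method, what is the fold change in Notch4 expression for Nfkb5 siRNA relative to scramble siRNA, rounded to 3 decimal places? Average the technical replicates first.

Mean Ct: Notch4 scramble siRNA 26.650; Notch4 Nfkb5 siRNA 29.490; Hprt scramble siRNA 16.555; Hprt Nfkb5 siRNA 16.900
ΔCt(scramble siRNA) = 26.650 − 16.555 = 10.095
ΔCt(Nfkb5 siRNA) = 29.490 − 16.900 = 12.590
ΔΔCt = 12.590 − 10.095 = 2.495
Fold change = 2^(−2.495) = 0.1774

0.177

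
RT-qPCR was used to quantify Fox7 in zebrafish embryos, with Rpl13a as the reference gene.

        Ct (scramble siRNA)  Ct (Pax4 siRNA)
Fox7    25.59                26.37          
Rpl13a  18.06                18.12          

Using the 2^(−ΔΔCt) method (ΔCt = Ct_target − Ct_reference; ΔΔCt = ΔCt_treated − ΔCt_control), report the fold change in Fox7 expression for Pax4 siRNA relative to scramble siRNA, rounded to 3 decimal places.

ΔCt(scramble siRNA) = 25.590 − 18.060 = 7.530
ΔCt(Pax4 siRNA) = 26.370 − 18.120 = 8.250
ΔΔCt = 8.250 − 7.530 = 0.720
Fold change = 2^(−0.720) = 0.6071

0.607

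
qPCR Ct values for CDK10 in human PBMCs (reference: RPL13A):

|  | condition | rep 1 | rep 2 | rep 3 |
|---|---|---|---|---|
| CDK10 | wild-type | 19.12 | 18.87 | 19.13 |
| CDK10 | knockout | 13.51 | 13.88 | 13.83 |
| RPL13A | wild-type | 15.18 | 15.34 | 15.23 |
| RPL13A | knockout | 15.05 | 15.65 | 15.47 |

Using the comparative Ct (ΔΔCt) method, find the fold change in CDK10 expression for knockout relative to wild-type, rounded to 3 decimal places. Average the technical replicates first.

43.411

Mean Ct: CDK10 wild-type 19.040; CDK10 knockout 13.740; RPL13A wild-type 15.250; RPL13A knockout 15.390
ΔCt(wild-type) = 19.040 − 15.250 = 3.790
ΔCt(knockout) = 13.740 − 15.390 = -1.650
ΔΔCt = -1.650 − 3.790 = -5.440
Fold change = 2^(−(-5.440)) = 2^5.440 = 43.4113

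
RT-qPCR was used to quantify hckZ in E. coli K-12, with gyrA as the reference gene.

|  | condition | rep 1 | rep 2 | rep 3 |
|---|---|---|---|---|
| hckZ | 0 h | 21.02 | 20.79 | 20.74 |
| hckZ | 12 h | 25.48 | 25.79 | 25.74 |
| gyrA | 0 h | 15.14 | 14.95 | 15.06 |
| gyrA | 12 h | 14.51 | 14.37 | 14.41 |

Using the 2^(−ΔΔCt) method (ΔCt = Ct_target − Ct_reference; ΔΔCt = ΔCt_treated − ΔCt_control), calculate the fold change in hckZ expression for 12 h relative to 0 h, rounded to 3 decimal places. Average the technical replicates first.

0.023

Mean Ct: hckZ 0 h 20.850; hckZ 12 h 25.670; gyrA 0 h 15.050; gyrA 12 h 14.430
ΔCt(0 h) = 20.850 − 15.050 = 5.800
ΔCt(12 h) = 25.670 − 14.430 = 11.240
ΔΔCt = 11.240 − 5.800 = 5.440
Fold change = 2^(−5.440) = 0.0230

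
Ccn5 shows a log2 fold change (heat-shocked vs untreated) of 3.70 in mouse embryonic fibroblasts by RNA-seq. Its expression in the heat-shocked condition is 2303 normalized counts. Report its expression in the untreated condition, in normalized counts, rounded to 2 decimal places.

Fold change = 2^(3.70) = 12.9960
untreated expression = 2303 / 12.9960 = 177.21

177.21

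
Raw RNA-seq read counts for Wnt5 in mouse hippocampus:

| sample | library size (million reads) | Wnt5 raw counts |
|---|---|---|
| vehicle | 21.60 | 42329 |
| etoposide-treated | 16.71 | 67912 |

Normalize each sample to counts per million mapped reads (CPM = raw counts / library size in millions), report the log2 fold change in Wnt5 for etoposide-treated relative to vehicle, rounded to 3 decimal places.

CPM(vehicle) = 42329 / 21.60 = 1959.6759
CPM(etoposide-treated) = 67912 / 16.71 = 4064.1532
Fold change = 4064.1532 / 1959.6759 = 2.07389
log2(2.07389) = 1.0523

1.052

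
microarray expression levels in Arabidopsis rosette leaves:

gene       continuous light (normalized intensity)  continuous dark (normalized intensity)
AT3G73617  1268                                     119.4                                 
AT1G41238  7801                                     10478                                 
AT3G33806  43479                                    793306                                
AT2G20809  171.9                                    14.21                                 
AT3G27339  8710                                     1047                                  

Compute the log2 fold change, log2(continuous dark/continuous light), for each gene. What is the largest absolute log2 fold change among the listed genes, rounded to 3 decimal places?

4.189

log2(119.4/1268) = -3.409  (AT3G73617)
log2(10478/7801) = 0.426  (AT1G41238)
log2(793306/43479) = 4.189  (AT3G33806)
log2(14.21/171.9) = -3.597  (AT2G20809)
log2(1047/8710) = -3.056  (AT3G27339)
The largest magnitude belongs to AT3G33806.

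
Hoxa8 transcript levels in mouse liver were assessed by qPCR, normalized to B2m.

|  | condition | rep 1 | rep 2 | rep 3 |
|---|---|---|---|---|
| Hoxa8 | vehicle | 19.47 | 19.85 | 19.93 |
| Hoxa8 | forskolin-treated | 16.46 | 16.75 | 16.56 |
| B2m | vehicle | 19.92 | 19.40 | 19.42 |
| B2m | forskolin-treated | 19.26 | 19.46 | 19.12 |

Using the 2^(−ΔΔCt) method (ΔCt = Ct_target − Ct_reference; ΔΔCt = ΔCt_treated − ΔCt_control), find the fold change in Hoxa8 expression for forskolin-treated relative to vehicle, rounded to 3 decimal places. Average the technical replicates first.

Mean Ct: Hoxa8 vehicle 19.750; Hoxa8 forskolin-treated 16.590; B2m vehicle 19.580; B2m forskolin-treated 19.280
ΔCt(vehicle) = 19.750 − 19.580 = 0.170
ΔCt(forskolin-treated) = 16.590 − 19.280 = -2.690
ΔΔCt = -2.690 − 0.170 = -2.860
Fold change = 2^(−(-2.860)) = 2^2.860 = 7.2602

7.260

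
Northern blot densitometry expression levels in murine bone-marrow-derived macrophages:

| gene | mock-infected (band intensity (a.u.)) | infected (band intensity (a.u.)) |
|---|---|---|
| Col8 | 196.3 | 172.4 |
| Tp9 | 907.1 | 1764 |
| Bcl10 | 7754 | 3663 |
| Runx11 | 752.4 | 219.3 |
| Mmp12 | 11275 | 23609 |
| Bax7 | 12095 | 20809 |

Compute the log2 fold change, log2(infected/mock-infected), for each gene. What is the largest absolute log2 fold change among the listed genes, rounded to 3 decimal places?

1.779

log2(172.4/196.3) = -0.187  (Col8)
log2(1764/907.1) = 0.960  (Tp9)
log2(3663/7754) = -1.082  (Bcl10)
log2(219.3/752.4) = -1.779  (Runx11)
log2(23609/11275) = 1.066  (Mmp12)
log2(20809/12095) = 0.783  (Bax7)
The largest magnitude belongs to Runx11.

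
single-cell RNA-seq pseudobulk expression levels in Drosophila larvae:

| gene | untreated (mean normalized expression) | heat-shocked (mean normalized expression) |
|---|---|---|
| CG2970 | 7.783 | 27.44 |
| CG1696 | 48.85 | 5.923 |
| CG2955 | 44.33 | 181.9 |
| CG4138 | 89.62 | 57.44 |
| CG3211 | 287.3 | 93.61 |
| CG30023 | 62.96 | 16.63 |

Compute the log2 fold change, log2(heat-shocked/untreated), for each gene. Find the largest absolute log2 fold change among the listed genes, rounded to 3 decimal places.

log2(27.44/7.783) = 1.818  (CG2970)
log2(5.923/48.85) = -3.044  (CG1696)
log2(181.9/44.33) = 2.037  (CG2955)
log2(57.44/89.62) = -0.642  (CG4138)
log2(93.61/287.3) = -1.618  (CG3211)
log2(16.63/62.96) = -1.921  (CG30023)
The largest magnitude belongs to CG1696.

3.044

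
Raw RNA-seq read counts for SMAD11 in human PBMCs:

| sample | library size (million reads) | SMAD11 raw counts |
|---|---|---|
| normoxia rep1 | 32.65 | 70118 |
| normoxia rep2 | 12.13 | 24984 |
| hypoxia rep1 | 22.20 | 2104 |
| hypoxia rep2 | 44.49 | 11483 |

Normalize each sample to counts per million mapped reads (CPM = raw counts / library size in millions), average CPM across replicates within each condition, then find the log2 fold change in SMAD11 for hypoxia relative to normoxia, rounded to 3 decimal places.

CPM(normoxia rep1) = 70118 / 32.65 = 2147.5651
CPM(normoxia rep2) = 24984 / 12.13 = 2059.6867
CPM(hypoxia rep1) = 2104 / 22.20 = 94.7748
CPM(hypoxia rep2) = 11483 / 44.49 = 258.1029
mean CPM(normoxia) = 2103.6259; mean CPM(hypoxia) = 176.4389
Fold change = 176.4389 / 2103.6259 = 0.08387
log2(0.08387) = -3.5756

-3.576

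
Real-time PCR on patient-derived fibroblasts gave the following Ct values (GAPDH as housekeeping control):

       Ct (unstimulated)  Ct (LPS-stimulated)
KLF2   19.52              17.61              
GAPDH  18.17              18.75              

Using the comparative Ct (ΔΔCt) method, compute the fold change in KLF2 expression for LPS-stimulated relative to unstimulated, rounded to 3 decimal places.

5.618

ΔCt(unstimulated) = 19.520 − 18.170 = 1.350
ΔCt(LPS-stimulated) = 17.610 − 18.750 = -1.140
ΔΔCt = -1.140 − 1.350 = -2.490
Fold change = 2^(−(-2.490)) = 2^2.490 = 5.6178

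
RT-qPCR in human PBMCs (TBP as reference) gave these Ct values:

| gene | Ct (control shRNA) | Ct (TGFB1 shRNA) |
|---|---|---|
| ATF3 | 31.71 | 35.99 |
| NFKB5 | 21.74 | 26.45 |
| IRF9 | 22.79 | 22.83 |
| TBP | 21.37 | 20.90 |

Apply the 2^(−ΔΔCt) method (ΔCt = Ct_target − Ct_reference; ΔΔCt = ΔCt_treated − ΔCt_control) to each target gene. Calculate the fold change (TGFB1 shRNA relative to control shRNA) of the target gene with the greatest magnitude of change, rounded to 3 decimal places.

0.028

ATF3: ΔΔCt = (35.99−20.90) − (31.71−21.37) = 15.09 − 10.34 = 4.75; fold change = 2^-4.75 = 0.037
NFKB5: ΔΔCt = (26.45−20.90) − (21.74−21.37) = 5.55 − 0.37 = 5.18; fold change = 2^-5.18 = 0.028
IRF9: ΔΔCt = (22.83−20.90) − (22.79−21.37) = 1.93 − 1.42 = 0.51; fold change = 2^-0.51 = 0.702
NFKB5 has the largest |ΔΔCt| = 5.18.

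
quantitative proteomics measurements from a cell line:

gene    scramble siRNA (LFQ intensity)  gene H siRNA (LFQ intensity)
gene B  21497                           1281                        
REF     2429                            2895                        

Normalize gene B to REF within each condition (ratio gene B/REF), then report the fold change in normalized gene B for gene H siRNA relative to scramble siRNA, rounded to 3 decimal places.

0.050

gene B/REF (scramble siRNA) = 21497 / 2429 = 8.8501
gene B/REF (gene H siRNA) = 1281 / 2895 = 0.44249
Fold change = 0.44249 / 8.8501 = 0.0500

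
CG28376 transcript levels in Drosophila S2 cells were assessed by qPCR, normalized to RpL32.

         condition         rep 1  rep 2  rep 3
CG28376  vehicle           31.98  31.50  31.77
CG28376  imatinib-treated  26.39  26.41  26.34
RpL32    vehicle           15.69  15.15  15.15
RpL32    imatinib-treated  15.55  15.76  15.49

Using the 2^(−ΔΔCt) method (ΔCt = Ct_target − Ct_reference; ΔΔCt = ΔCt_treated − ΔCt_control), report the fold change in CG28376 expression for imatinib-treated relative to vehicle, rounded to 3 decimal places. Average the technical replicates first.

49.867

Mean Ct: CG28376 vehicle 31.750; CG28376 imatinib-treated 26.380; RpL32 vehicle 15.330; RpL32 imatinib-treated 15.600
ΔCt(vehicle) = 31.750 − 15.330 = 16.420
ΔCt(imatinib-treated) = 26.380 − 15.600 = 10.780
ΔΔCt = 10.780 − 16.420 = -5.640
Fold change = 2^(−(-5.640)) = 2^5.640 = 49.8665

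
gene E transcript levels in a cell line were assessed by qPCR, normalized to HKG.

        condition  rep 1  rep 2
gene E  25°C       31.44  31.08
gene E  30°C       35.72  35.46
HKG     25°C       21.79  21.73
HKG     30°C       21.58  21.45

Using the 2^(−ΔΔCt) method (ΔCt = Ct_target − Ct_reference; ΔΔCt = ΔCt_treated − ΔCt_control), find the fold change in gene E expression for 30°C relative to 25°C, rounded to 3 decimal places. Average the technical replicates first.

Mean Ct: gene E 25°C 31.260; gene E 30°C 35.590; HKG 25°C 21.760; HKG 30°C 21.515
ΔCt(25°C) = 31.260 − 21.760 = 9.500
ΔCt(30°C) = 35.590 − 21.515 = 14.075
ΔΔCt = 14.075 − 9.500 = 4.575
Fold change = 2^(−4.575) = 0.0420

0.042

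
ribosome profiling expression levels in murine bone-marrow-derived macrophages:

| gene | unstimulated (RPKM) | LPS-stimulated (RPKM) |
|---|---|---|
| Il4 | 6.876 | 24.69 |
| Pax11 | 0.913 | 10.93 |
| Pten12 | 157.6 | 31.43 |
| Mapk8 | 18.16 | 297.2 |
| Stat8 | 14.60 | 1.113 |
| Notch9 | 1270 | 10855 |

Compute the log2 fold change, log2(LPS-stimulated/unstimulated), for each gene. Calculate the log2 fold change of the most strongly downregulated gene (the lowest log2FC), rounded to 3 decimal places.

log2(24.69/6.876) = 1.844  (Il4)
log2(10.93/0.913) = 3.582  (Pax11)
log2(31.43/157.6) = -2.326  (Pten12)
log2(297.2/18.16) = 4.033  (Mapk8)
log2(1.113/14.60) = -3.713  (Stat8)
log2(10855/1270) = 3.095  (Notch9)
Stat8 is most strongly downregulated.

-3.713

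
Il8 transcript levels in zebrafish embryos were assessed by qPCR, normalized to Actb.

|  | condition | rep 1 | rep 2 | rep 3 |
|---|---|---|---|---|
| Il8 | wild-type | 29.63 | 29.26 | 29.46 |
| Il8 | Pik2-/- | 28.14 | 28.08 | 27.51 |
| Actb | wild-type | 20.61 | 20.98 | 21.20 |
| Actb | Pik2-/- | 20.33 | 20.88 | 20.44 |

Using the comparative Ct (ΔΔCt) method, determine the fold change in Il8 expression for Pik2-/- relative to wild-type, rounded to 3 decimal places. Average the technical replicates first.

Mean Ct: Il8 wild-type 29.450; Il8 Pik2-/- 27.910; Actb wild-type 20.930; Actb Pik2-/- 20.550
ΔCt(wild-type) = 29.450 − 20.930 = 8.520
ΔCt(Pik2-/-) = 27.910 − 20.550 = 7.360
ΔΔCt = 7.360 − 8.520 = -1.160
Fold change = 2^(−(-1.160)) = 2^1.160 = 2.2346

2.235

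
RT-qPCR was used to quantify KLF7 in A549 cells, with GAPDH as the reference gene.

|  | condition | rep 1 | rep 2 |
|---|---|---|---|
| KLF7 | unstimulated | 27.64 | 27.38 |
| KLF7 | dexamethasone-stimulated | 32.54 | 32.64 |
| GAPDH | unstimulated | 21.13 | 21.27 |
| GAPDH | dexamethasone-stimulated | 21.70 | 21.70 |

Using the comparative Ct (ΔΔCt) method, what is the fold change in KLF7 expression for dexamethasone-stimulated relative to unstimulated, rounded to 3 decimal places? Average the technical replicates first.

0.042

Mean Ct: KLF7 unstimulated 27.510; KLF7 dexamethasone-stimulated 32.590; GAPDH unstimulated 21.200; GAPDH dexamethasone-stimulated 21.700
ΔCt(unstimulated) = 27.510 − 21.200 = 6.310
ΔCt(dexamethasone-stimulated) = 32.590 − 21.700 = 10.890
ΔΔCt = 10.890 − 6.310 = 4.580
Fold change = 2^(−4.580) = 0.0418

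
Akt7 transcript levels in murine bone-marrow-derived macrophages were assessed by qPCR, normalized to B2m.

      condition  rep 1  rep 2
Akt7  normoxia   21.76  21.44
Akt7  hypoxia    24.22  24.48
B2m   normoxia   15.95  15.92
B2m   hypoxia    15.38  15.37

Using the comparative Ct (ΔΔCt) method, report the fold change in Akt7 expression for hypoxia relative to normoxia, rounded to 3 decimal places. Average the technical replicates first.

0.101

Mean Ct: Akt7 normoxia 21.600; Akt7 hypoxia 24.350; B2m normoxia 15.935; B2m hypoxia 15.375
ΔCt(normoxia) = 21.600 − 15.935 = 5.665
ΔCt(hypoxia) = 24.350 − 15.375 = 8.975
ΔΔCt = 8.975 − 5.665 = 3.310
Fold change = 2^(−3.310) = 0.1008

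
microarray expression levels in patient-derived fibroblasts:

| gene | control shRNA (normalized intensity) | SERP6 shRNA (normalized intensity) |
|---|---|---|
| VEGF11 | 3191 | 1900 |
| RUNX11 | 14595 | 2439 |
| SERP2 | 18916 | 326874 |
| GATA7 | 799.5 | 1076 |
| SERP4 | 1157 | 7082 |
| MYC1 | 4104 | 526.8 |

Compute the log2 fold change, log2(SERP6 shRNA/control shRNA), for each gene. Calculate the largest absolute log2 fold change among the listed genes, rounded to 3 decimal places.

4.111

log2(1900/3191) = -0.748  (VEGF11)
log2(2439/14595) = -2.581  (RUNX11)
log2(326874/18916) = 4.111  (SERP2)
log2(1076/799.5) = 0.429  (GATA7)
log2(7082/1157) = 2.614  (SERP4)
log2(526.8/4104) = -2.962  (MYC1)
The largest magnitude belongs to SERP2.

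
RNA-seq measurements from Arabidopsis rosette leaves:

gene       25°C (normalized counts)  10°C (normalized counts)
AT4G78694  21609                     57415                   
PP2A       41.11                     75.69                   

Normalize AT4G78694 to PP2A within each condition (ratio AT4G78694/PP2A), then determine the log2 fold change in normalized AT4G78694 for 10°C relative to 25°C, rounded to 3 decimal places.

AT4G78694/PP2A (25°C) = 21609 / 41.11 = 525.64
AT4G78694/PP2A (10°C) = 57415 / 75.69 = 758.55
Fold change = 758.55 / 525.64 = 1.4431
log2(1.4431) = 0.5292

0.529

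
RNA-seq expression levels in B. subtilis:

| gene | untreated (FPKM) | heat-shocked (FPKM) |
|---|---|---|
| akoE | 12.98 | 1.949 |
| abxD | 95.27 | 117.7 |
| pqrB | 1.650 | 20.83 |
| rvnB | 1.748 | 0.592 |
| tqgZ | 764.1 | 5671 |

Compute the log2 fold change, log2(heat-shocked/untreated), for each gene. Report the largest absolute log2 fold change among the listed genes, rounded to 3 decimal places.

log2(1.949/12.98) = -2.735  (akoE)
log2(117.7/95.27) = 0.305  (abxD)
log2(20.83/1.650) = 3.658  (pqrB)
log2(0.592/1.748) = -1.562  (rvnB)
log2(5671/764.1) = 2.892  (tqgZ)
The largest magnitude belongs to pqrB.

3.658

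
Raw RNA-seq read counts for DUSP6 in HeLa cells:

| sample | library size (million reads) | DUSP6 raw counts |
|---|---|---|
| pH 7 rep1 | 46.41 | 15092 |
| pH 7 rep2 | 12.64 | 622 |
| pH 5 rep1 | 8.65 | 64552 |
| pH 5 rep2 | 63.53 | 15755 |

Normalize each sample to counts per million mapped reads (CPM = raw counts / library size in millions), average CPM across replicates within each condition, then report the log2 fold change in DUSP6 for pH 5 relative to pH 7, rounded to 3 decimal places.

CPM(pH 7 rep1) = 15092 / 46.41 = 325.1885
CPM(pH 7 rep2) = 622 / 12.64 = 49.2089
CPM(pH 5 rep1) = 64552 / 8.65 = 7462.6590
CPM(pH 5 rep2) = 15755 / 63.53 = 247.9931
mean CPM(pH 7) = 187.1987; mean CPM(pH 5) = 3855.3260
Fold change = 3855.3260 / 187.1987 = 20.59483
log2(20.59483) = 4.3642

4.364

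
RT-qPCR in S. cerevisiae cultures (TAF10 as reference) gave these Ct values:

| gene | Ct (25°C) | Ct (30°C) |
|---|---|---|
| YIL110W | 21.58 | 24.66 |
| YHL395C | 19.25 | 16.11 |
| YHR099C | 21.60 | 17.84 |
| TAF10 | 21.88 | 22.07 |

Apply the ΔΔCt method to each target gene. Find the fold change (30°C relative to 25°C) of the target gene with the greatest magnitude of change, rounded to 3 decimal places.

15.455

YIL110W: ΔΔCt = (24.66−22.07) − (21.58−21.88) = 2.59 − (-0.30) = 2.89; fold change = 2^-2.89 = 0.135
YHL395C: ΔΔCt = (16.11−22.07) − (19.25−21.88) = -5.96 − (-2.63) = -3.33; fold change = 2^3.33 = 10.056
YHR099C: ΔΔCt = (17.84−22.07) − (21.60−21.88) = -4.23 − (-0.28) = -3.95; fold change = 2^3.95 = 15.455
YHR099C has the largest |ΔΔCt| = 3.95.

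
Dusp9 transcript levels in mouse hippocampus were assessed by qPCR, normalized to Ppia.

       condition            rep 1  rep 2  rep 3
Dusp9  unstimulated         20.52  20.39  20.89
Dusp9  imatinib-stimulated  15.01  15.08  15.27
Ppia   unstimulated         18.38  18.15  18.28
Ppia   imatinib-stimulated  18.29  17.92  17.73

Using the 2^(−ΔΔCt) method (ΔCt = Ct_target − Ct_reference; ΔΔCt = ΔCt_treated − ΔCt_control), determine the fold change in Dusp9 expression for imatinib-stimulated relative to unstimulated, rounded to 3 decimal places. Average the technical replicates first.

Mean Ct: Dusp9 unstimulated 20.600; Dusp9 imatinib-stimulated 15.120; Ppia unstimulated 18.270; Ppia imatinib-stimulated 17.980
ΔCt(unstimulated) = 20.600 − 18.270 = 2.330
ΔCt(imatinib-stimulated) = 15.120 − 17.980 = -2.860
ΔΔCt = -2.860 − 2.330 = -5.190
Fold change = 2^(−(-5.190)) = 2^5.190 = 36.5044

36.504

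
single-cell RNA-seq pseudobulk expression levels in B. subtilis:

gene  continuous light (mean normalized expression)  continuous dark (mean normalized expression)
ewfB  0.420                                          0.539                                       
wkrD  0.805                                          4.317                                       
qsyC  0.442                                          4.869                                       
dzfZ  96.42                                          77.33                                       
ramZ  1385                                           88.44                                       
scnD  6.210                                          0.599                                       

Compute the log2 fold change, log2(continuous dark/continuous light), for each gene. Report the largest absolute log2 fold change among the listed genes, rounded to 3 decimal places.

log2(0.539/0.420) = 0.360  (ewfB)
log2(4.317/0.805) = 2.423  (wkrD)
log2(4.869/0.442) = 3.462  (qsyC)
log2(77.33/96.42) = -0.318  (dzfZ)
log2(88.44/1385) = -3.969  (ramZ)
log2(0.599/6.210) = -3.374  (scnD)
The largest magnitude belongs to ramZ.

3.969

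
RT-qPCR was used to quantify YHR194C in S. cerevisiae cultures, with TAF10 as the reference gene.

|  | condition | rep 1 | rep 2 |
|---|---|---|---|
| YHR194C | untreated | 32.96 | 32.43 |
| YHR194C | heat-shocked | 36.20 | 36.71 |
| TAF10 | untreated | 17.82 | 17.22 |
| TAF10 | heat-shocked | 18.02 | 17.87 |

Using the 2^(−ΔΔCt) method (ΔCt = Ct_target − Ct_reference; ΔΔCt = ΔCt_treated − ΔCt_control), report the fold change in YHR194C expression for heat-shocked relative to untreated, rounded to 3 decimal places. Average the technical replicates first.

0.099

Mean Ct: YHR194C untreated 32.695; YHR194C heat-shocked 36.455; TAF10 untreated 17.520; TAF10 heat-shocked 17.945
ΔCt(untreated) = 32.695 − 17.520 = 15.175
ΔCt(heat-shocked) = 36.455 − 17.945 = 18.510
ΔΔCt = 18.510 − 15.175 = 3.335
Fold change = 2^(−3.335) = 0.0991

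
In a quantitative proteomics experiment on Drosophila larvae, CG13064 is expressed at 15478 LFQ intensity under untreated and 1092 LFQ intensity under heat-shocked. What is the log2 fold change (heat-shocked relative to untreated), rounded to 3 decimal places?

-3.825

Fold change = 1092 / 15478 = 0.0706
log2(0.0706) = -3.8252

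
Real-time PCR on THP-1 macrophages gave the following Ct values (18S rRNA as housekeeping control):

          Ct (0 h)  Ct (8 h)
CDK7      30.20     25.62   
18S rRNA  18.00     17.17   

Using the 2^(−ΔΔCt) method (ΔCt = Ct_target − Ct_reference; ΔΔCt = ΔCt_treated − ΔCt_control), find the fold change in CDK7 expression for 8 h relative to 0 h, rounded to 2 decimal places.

ΔCt(0 h) = 30.200 − 18.000 = 12.200
ΔCt(8 h) = 25.620 − 17.170 = 8.450
ΔΔCt = 8.450 − 12.200 = -3.750
Fold change = 2^(−(-3.750)) = 2^3.750 = 13.454

13.45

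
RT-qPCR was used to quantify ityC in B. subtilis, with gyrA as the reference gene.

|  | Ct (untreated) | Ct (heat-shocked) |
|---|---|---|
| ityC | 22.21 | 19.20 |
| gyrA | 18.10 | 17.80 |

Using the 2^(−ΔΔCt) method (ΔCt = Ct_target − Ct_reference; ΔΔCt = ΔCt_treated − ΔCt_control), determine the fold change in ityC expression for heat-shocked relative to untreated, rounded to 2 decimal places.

ΔCt(untreated) = 22.210 − 18.100 = 4.110
ΔCt(heat-shocked) = 19.200 − 17.800 = 1.400
ΔΔCt = 1.400 − 4.110 = -2.710
Fold change = 2^(−(-2.710)) = 2^2.710 = 6.543

6.54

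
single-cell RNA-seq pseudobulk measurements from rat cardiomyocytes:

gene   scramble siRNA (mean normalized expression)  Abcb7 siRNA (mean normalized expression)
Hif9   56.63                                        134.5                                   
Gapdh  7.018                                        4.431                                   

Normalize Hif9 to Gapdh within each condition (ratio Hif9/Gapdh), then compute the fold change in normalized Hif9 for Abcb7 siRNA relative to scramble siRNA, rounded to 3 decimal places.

Hif9/Gapdh (scramble siRNA) = 56.63 / 7.018 = 8.0693
Hif9/Gapdh (Abcb7 siRNA) = 134.5 / 4.431 = 30.354
Fold change = 30.354 / 8.0693 = 3.7617

3.762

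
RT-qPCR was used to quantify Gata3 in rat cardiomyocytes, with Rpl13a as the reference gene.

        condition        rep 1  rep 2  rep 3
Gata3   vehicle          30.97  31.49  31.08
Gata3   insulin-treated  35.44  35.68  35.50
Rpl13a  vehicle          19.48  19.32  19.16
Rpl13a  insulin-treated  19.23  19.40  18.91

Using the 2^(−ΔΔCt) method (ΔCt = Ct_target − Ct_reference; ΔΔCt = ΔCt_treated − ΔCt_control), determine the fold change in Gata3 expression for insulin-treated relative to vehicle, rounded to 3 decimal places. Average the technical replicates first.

0.044

Mean Ct: Gata3 vehicle 31.180; Gata3 insulin-treated 35.540; Rpl13a vehicle 19.320; Rpl13a insulin-treated 19.180
ΔCt(vehicle) = 31.180 − 19.320 = 11.860
ΔCt(insulin-treated) = 35.540 − 19.180 = 16.360
ΔΔCt = 16.360 − 11.860 = 4.500
Fold change = 2^(−4.500) = 0.0442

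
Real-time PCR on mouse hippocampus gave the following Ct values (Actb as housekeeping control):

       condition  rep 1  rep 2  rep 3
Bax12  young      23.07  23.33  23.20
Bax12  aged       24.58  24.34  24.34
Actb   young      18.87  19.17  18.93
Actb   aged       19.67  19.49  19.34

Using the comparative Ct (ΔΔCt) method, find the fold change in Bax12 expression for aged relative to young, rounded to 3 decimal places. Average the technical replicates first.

Mean Ct: Bax12 young 23.200; Bax12 aged 24.420; Actb young 18.990; Actb aged 19.500
ΔCt(young) = 23.200 − 18.990 = 4.210
ΔCt(aged) = 24.420 − 19.500 = 4.920
ΔΔCt = 4.920 − 4.210 = 0.710
Fold change = 2^(−0.710) = 0.6113

0.611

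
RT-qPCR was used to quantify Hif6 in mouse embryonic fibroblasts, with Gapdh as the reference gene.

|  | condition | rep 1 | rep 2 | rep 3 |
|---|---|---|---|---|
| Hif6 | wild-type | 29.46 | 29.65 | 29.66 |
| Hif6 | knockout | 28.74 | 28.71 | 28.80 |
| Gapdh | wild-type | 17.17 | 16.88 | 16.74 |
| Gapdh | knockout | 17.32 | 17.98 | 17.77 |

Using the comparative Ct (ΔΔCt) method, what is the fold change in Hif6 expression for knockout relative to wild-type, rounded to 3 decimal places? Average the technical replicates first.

Mean Ct: Hif6 wild-type 29.590; Hif6 knockout 28.750; Gapdh wild-type 16.930; Gapdh knockout 17.690
ΔCt(wild-type) = 29.590 − 16.930 = 12.660
ΔCt(knockout) = 28.750 − 17.690 = 11.060
ΔΔCt = 11.060 − 12.660 = -1.600
Fold change = 2^(−(-1.600)) = 2^1.600 = 3.0314

3.031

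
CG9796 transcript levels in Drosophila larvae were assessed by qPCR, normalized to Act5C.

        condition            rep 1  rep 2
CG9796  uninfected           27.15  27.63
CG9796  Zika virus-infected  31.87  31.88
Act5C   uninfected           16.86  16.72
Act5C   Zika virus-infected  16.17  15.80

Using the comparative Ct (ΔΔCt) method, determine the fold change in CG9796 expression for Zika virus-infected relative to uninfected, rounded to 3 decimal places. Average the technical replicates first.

0.026

Mean Ct: CG9796 uninfected 27.390; CG9796 Zika virus-infected 31.875; Act5C uninfected 16.790; Act5C Zika virus-infected 15.985
ΔCt(uninfected) = 27.390 − 16.790 = 10.600
ΔCt(Zika virus-infected) = 31.875 − 15.985 = 15.890
ΔΔCt = 15.890 − 10.600 = 5.290
Fold change = 2^(−5.290) = 0.0256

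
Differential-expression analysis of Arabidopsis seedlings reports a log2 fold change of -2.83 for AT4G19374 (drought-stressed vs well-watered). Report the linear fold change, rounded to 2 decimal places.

0.14

Fold change = 2^(-2.83) = 0.141
That is, AT4G19374 drops to 14.1% of the well-watered level.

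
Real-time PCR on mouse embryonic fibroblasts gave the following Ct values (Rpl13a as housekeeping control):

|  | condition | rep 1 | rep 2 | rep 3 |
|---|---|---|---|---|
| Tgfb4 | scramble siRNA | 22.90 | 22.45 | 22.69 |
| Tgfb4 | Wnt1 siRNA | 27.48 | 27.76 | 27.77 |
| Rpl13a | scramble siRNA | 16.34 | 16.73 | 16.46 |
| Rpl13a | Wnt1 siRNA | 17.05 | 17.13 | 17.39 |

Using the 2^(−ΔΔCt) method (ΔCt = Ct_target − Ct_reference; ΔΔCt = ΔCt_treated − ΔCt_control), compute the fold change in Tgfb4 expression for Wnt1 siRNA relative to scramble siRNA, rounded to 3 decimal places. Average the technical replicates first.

0.050

Mean Ct: Tgfb4 scramble siRNA 22.680; Tgfb4 Wnt1 siRNA 27.670; Rpl13a scramble siRNA 16.510; Rpl13a Wnt1 siRNA 17.190
ΔCt(scramble siRNA) = 22.680 − 16.510 = 6.170
ΔCt(Wnt1 siRNA) = 27.670 − 17.190 = 10.480
ΔΔCt = 10.480 − 6.170 = 4.310
Fold change = 2^(−4.310) = 0.0504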